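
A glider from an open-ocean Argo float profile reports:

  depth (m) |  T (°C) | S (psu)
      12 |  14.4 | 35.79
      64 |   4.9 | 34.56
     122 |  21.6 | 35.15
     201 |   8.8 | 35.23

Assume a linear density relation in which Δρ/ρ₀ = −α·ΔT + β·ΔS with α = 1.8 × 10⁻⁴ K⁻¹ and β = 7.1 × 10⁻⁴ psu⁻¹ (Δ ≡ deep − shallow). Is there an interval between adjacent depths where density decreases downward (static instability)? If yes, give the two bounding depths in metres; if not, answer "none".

Evaluate Δρ/ρ₀ = −αΔT + βΔS across each adjacent pair:
  12–64 m: −αΔT+βΔS = −(1.8 × 10⁻⁴)(-9.5)+(7.1 × 10⁻⁴)(-1.23) = 8.4 × 10⁻⁴ → stable
  64–122 m: −αΔT+βΔS = −(1.8 × 10⁻⁴)(+16.7)+(7.1 × 10⁻⁴)(+0.59) = -2.6 × 10⁻³ → UNSTABLE
  122–201 m: −αΔT+βΔS = −(1.8 × 10⁻⁴)(-12.8)+(7.1 × 10⁻⁴)(+0.08) = 2.4 × 10⁻³ → stable
The 64–122 m interval has Δρ < 0: lighter water underlies denser water.

64–122 m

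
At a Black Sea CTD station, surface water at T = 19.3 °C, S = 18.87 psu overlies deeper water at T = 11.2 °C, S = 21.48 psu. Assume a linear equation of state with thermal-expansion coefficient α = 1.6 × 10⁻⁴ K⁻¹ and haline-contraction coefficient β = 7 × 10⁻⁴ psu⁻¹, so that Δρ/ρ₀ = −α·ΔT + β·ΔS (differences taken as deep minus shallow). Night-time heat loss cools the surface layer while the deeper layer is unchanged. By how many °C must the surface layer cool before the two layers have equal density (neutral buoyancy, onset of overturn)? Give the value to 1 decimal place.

19.5 °C

Neutral buoyancy requires Δρ = 0, i.e. −α(T_deep − T_surf′) + β(S_deep − S_surf) = 0.
T_surf′ = T_deep − (β/α)·ΔS = 11.2 − (7 × 10⁻⁴/1.6 × 10⁻⁴)·(+2.61) = -0.219 °C.
Cooling required: 19.3 − (-0.219) = 19.519 °C.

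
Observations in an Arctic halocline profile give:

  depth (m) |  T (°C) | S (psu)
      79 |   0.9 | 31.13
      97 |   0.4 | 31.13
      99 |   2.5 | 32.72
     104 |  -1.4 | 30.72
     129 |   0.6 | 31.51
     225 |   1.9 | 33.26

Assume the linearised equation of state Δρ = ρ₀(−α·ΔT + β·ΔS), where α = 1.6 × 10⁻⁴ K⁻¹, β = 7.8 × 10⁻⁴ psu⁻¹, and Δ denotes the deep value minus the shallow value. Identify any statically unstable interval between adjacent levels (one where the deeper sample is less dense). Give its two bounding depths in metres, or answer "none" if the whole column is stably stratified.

99–104 m

Evaluate Δρ/ρ₀ = −αΔT + βΔS across each adjacent pair:
  79–97 m: −αΔT+βΔS = −(1.6 × 10⁻⁴)(-0.5)+(7.8 × 10⁻⁴)(+0.00) = 8.0 × 10⁻⁵ → stable
  97–99 m: −αΔT+βΔS = −(1.6 × 10⁻⁴)(+2.1)+(7.8 × 10⁻⁴)(+1.59) = 9.0 × 10⁻⁴ → stable
  99–104 m: −αΔT+βΔS = −(1.6 × 10⁻⁴)(-3.9)+(7.8 × 10⁻⁴)(-2.00) = -9.4 × 10⁻⁴ → UNSTABLE
  104–129 m: −αΔT+βΔS = −(1.6 × 10⁻⁴)(+2.0)+(7.8 × 10⁻⁴)(+0.79) = 3.0 × 10⁻⁴ → stable
  129–225 m: −αΔT+βΔS = −(1.6 × 10⁻⁴)(+1.3)+(7.8 × 10⁻⁴)(+1.75) = 1.2 × 10⁻³ → stable
The 99–104 m interval has Δρ < 0: lighter water underlies denser water.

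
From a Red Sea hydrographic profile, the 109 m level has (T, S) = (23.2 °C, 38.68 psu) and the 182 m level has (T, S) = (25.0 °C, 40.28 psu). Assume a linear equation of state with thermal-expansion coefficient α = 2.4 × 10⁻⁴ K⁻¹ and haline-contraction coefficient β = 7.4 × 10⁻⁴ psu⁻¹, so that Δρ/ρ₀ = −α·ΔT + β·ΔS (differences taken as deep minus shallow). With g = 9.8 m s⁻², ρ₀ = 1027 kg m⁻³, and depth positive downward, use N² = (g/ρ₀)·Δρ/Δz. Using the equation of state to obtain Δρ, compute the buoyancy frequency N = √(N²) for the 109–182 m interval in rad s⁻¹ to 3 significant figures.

ΔT = +1.8 K, ΔS = +1.60 psu (deep − shallow).
Δρ/ρ₀ = −αΔT + βΔS = -4.32 × 10⁻⁴ + 1.184 × 10⁻³ = 7.52 × 10⁻⁴, so Δρ ≈ 0.7723 kg m⁻³.
N² = (g/ρ₀)·Δρ/Δz = g·(Δρ/ρ₀)/Δz = 9.8 × 7.52 × 10⁻⁴ / 73 = 1.0095 × 10⁻⁴ s⁻².
N = √(1.0095 × 10⁻⁴) = 0.010047 rad s⁻¹ ≈ 0.0100 rad s⁻¹.

0.0100 rad s⁻¹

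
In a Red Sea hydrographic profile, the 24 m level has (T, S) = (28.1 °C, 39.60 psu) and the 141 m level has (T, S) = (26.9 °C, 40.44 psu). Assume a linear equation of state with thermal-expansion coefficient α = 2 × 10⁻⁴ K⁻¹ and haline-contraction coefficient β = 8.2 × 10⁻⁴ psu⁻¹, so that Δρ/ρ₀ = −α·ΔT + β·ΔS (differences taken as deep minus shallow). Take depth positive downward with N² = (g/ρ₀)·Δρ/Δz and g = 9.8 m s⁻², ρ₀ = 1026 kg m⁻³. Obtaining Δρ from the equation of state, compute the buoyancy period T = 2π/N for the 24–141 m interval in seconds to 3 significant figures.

712 s

ΔT = -1.2 K, ΔS = +0.84 psu (deep − shallow).
Δρ/ρ₀ = −αΔT + βΔS = 2.40 × 10⁻⁴ + 6.888 × 10⁻⁴ = 9.288 × 10⁻⁴, so Δρ ≈ 0.9529 kg m⁻³.
N² = (g/ρ₀)·Δρ/Δz = g·(Δρ/ρ₀)/Δz = 9.8 × 9.288 × 10⁻⁴ / 117 = 7.7797 × 10⁻⁵ s⁻².
N = √(7.7797 × 10⁻⁵) = 8.8203 × 10⁻³ rad s⁻¹ → T = 2π/N = 712.36 s ≈ 712 s.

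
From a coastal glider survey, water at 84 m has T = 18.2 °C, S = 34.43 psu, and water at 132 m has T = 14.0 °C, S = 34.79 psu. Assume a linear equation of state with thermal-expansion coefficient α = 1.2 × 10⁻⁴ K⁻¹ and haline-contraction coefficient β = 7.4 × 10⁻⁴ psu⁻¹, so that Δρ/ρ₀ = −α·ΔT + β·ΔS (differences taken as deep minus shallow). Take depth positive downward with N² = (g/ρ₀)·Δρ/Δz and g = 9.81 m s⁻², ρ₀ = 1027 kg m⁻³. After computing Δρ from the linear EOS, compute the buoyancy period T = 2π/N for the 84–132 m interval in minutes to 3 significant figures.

ΔT = -4.2 K, ΔS = +0.36 psu (deep − shallow).
Δρ/ρ₀ = −αΔT + βΔS = 5.04 × 10⁻⁴ + 2.664 × 10⁻⁴ = 7.704 × 10⁻⁴, so Δρ ≈ 0.7912 kg m⁻³.
N² = (g/ρ₀)·Δρ/Δz = g·(Δρ/ρ₀)/Δz = 9.81 × 7.704 × 10⁻⁴ / 48 = 1.5745 × 10⁻⁴ s⁻².
N = √(1.5745 × 10⁻⁴) = 0.012548 rad s⁻¹ → T = 2π/N = 500.73 s = 8.3455 min ≈ 8.35 min.

8.35 min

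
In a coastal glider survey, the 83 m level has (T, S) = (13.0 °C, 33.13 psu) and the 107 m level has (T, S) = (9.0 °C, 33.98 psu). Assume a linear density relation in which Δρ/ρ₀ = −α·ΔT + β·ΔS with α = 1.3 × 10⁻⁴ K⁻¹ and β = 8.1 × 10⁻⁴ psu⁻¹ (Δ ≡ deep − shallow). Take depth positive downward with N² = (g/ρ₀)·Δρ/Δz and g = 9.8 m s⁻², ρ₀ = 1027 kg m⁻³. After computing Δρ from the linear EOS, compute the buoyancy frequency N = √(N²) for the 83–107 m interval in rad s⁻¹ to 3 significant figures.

ΔT = -4.0 K, ΔS = +0.85 psu (deep − shallow).
Δρ/ρ₀ = −αΔT + βΔS = 5.20 × 10⁻⁴ + 6.885 × 10⁻⁴ = 1.2085 × 10⁻³, so Δρ ≈ 1.241 kg m⁻³.
N² = (g/ρ₀)·Δρ/Δz = g·(Δρ/ρ₀)/Δz = 9.8 × 1.2085 × 10⁻³ / 24 = 4.9347 × 10⁻⁴ s⁻².
N = √(4.9347 × 10⁻⁴) = 0.022214 rad s⁻¹ ≈ 0.0222 rad s⁻¹.

0.0222 rad s⁻¹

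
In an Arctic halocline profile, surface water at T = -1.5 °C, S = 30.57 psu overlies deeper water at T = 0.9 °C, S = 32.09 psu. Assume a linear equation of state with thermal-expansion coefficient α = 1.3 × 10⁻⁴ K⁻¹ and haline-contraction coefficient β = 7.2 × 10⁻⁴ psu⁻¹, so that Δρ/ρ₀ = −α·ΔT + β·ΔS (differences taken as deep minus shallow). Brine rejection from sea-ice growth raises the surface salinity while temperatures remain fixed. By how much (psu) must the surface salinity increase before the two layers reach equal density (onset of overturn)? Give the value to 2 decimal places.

1.09 psu

Neutral buoyancy requires −α(T_deep − T_surf) + β(S_deep − S_surf′) = 0.
S_surf′ = S_deep − (α/β)·ΔT = 32.09 − (1.3 × 10⁻⁴/7.2 × 10⁻⁴)·(+2.4) = 31.6567 psu.
Increase required: 31.6567 − 30.57 = 1.0867 psu.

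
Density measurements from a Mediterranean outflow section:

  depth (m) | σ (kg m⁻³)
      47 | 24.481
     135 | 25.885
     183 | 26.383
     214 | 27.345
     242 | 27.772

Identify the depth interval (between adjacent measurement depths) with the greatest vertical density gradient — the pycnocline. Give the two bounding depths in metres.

183–214 m

Compute the density gradient over each adjacent pair:
  47–135 m: Δρ/Δz = 1.404/88 = 0.016 kg m⁻⁴
  135–183 m: Δρ/Δz = 0.498/48 = 0.010 kg m⁻⁴
  183–214 m: Δρ/Δz = 0.962/31 = 0.031 kg m⁻⁴
  214–242 m: Δρ/Δz = 0.427/28 = 0.015 kg m⁻⁴
The largest gradient is in the 183–214 m interval — the pycnocline.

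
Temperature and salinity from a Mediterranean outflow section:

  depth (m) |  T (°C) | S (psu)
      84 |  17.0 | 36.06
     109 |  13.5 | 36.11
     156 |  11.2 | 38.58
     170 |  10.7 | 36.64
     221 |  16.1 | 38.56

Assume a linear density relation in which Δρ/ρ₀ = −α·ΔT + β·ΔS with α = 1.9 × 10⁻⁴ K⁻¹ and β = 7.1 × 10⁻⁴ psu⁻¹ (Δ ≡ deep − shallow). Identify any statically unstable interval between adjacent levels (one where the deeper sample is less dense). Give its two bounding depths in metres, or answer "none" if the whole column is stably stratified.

156–170 m

Evaluate Δρ/ρ₀ = −αΔT + βΔS across each adjacent pair:
  84–109 m: −αΔT+βΔS = −(1.9 × 10⁻⁴)(-3.5)+(7.1 × 10⁻⁴)(+0.05) = 7.0 × 10⁻⁴ → stable
  109–156 m: −αΔT+βΔS = −(1.9 × 10⁻⁴)(-2.3)+(7.1 × 10⁻⁴)(+2.47) = 2.2 × 10⁻³ → stable
  156–170 m: −αΔT+βΔS = −(1.9 × 10⁻⁴)(-0.5)+(7.1 × 10⁻⁴)(-1.94) = -1.3 × 10⁻³ → UNSTABLE
  170–221 m: −αΔT+βΔS = −(1.9 × 10⁻⁴)(+5.4)+(7.1 × 10⁻⁴)(+1.92) = 3.4 × 10⁻⁴ → stable
The 156–170 m interval has Δρ < 0: lighter water underlies denser water.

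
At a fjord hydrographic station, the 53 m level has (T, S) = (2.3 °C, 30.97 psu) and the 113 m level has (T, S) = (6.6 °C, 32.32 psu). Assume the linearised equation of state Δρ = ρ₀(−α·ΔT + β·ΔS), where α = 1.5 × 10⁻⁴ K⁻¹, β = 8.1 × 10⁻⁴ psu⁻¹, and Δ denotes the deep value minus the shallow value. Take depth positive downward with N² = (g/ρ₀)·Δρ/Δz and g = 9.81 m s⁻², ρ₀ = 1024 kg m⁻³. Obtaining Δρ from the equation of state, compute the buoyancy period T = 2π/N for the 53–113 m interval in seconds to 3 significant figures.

734 s

ΔT = +4.3 K, ΔS = +1.35 psu (deep − shallow).
Δρ/ρ₀ = −αΔT + βΔS = -6.45 × 10⁻⁴ + 1.0935 × 10⁻³ = 4.485 × 10⁻⁴, so Δρ ≈ 0.4593 kg m⁻³.
N² = (g/ρ₀)·Δρ/Δz = g·(Δρ/ρ₀)/Δz = 9.81 × 4.485 × 10⁻⁴ / 60 = 7.3330 × 10⁻⁵ s⁻².
N = √(7.3330 × 10⁻⁵) = 8.5633 × 10⁻³ rad s⁻¹ → T = 2π/N = 733.73 s ≈ 734 s.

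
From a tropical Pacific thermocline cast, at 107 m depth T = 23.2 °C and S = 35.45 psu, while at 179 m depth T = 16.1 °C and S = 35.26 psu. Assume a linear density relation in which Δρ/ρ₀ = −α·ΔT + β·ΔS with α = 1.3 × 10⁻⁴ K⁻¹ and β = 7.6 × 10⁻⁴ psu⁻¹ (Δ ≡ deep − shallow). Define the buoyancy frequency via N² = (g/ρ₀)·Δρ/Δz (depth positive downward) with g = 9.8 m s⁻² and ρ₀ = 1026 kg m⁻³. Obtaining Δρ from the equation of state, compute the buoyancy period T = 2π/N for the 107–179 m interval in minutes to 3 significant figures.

10.2 min

ΔT = -7.1 K, ΔS = -0.19 psu (deep − shallow).
Δρ/ρ₀ = −αΔT + βΔS = 9.23 × 10⁻⁴ − 1.444 × 10⁻⁴ = 7.786 × 10⁻⁴, so Δρ ≈ 0.7988 kg m⁻³.
N² = (g/ρ₀)·Δρ/Δz = g·(Δρ/ρ₀)/Δz = 9.8 × 7.786 × 10⁻⁴ / 72 = 1.0598 × 10⁻⁴ s⁻².
N = √(1.0598 × 10⁻⁴) = 0.010295 rad s⁻¹ → T = 2π/N = 610.31 s = 10.172 min ≈ 10.2 min.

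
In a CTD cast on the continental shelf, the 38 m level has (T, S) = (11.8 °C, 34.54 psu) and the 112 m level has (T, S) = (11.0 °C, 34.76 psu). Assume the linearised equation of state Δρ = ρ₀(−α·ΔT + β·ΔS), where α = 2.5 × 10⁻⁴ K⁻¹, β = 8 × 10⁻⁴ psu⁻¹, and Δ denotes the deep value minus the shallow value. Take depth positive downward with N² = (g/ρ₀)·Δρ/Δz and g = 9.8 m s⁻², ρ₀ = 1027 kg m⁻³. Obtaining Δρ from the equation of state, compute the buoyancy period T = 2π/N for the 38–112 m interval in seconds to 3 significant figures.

ΔT = -0.8 K, ΔS = +0.22 psu (deep − shallow).
Δρ/ρ₀ = −αΔT + βΔS = 2.00 × 10⁻⁴ + 1.76 × 10⁻⁴ = 3.76 × 10⁻⁴, so Δρ ≈ 0.3862 kg m⁻³.
N² = (g/ρ₀)·Δρ/Δz = g·(Δρ/ρ₀)/Δz = 9.8 × 3.76 × 10⁻⁴ / 74 = 4.9795 × 10⁻⁵ s⁻².
N = √(4.9795 × 10⁻⁵) = 7.0566 × 10⁻³ rad s⁻¹ → T = 2π/N = 890.40 s ≈ 890 s.

890 s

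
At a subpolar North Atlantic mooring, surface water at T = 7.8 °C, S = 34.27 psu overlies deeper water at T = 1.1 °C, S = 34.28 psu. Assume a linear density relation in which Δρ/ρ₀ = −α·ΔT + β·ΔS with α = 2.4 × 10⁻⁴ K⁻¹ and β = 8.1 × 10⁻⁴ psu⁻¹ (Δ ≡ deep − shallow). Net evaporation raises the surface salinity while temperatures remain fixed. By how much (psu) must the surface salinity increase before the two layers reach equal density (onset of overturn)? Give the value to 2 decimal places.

2.00 psu

Neutral buoyancy requires −α(T_deep − T_surf) + β(S_deep − S_surf′) = 0.
S_surf′ = S_deep − (α/β)·ΔT = 34.28 − (2.4 × 10⁻⁴/8.1 × 10⁻⁴)·(-6.7) = 36.2652 psu.
Increase required: 36.2652 − 34.27 = 1.9952 psu.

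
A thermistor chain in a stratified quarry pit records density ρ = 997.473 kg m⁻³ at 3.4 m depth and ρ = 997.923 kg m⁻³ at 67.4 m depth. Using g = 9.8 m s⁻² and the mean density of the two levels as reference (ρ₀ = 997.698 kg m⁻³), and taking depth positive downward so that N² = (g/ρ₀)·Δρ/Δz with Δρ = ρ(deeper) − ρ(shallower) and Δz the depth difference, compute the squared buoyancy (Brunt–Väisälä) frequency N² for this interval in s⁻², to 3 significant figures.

6.91 × 10⁻⁵ s⁻²

Δρ = 997.923 − 997.473 = 0.450 kg m⁻³ over Δz = 67.4 − 3.4 = 64 m.
N² = (9.8/997.698) × (0.450/64) = 6.9065 × 10⁻⁵ s⁻² ≈ 6.91 × 10⁻⁵ s⁻².
N² > 0, so the interval is statically stable.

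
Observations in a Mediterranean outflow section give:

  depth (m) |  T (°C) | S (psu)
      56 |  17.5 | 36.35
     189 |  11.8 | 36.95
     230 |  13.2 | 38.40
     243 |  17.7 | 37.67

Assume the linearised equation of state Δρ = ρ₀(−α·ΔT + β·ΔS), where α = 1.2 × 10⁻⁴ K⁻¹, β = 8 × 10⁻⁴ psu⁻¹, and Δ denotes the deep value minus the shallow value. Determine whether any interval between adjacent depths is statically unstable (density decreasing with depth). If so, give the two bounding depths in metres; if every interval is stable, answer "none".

230–243 m

Evaluate Δρ/ρ₀ = −αΔT + βΔS across each adjacent pair:
  56–189 m: −αΔT+βΔS = −(1.2 × 10⁻⁴)(-5.7)+(8 × 10⁻⁴)(+0.60) = 1.2 × 10⁻³ → stable
  189–230 m: −αΔT+βΔS = −(1.2 × 10⁻⁴)(+1.4)+(8 × 10⁻⁴)(+1.45) = 9.9 × 10⁻⁴ → stable
  230–243 m: −αΔT+βΔS = −(1.2 × 10⁻⁴)(+4.5)+(8 × 10⁻⁴)(-0.73) = -1.1 × 10⁻³ → UNSTABLE
The 230–243 m interval has Δρ < 0: lighter water underlies denser water.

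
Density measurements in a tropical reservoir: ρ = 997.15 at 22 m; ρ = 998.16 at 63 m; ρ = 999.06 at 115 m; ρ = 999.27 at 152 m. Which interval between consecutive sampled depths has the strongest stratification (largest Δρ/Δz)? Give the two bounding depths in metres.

Compute the density gradient over each adjacent pair:
  22–63 m: Δρ/Δz = 1.01/41 = 0.025 kg m⁻⁴
  63–115 m: Δρ/Δz = 0.90/52 = 0.017 kg m⁻⁴
  115–152 m: Δρ/Δz = 0.21/37 = 5.7 × 10⁻³ kg m⁻⁴
The largest gradient is in the 22–63 m interval — the pycnocline.

22–63 m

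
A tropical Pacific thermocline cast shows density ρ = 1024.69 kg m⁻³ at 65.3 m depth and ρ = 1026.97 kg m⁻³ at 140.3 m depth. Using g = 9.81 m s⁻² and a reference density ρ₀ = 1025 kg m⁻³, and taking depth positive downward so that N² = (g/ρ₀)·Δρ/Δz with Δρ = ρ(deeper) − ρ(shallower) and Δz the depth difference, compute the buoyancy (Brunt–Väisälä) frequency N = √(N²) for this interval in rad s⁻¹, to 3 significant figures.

Δρ = 1026.97 − 1024.69 = 2.28 kg m⁻³ over Δz = 140.3 − 65.3 = 75 m.
N² = (9.81/1025) × (2.28/75) = 2.9095 × 10⁻⁴ s⁻².
N = √(2.9095 × 10⁻⁴) = 0.017057 rad s⁻¹ ≈ 0.0171 rad s⁻¹.

0.0171 rad s⁻¹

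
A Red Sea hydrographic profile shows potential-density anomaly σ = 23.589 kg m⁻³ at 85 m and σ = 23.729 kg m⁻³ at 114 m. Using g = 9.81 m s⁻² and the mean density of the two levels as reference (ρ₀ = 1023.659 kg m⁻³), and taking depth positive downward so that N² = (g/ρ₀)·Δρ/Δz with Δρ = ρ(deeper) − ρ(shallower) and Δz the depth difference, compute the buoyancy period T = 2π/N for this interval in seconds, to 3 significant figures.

Δρ = 1023.729 − 1023.589 = 0.140 kg m⁻³ over Δz = 114 − 85 = 29 m.
N² = (9.81/1023.659) × (0.140/29) = 4.6264 × 10⁻⁵ s⁻².
N = √(4.6264 × 10⁻⁵) = 6.8018 × 10⁻³ rad s⁻¹, so T = 2π/N = 923.75 s ≈ 924 s.

924 s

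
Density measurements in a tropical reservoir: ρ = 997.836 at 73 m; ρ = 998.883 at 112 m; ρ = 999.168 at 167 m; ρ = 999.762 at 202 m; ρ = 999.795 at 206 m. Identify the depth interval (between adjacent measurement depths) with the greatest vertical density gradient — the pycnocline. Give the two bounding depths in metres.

73–112 m

Compute the density gradient over each adjacent pair:
  73–112 m: Δρ/Δz = 1.047/39 = 0.027 kg m⁻⁴
  112–167 m: Δρ/Δz = 0.285/55 = 5.2 × 10⁻³ kg m⁻⁴
  167–202 m: Δρ/Δz = 0.594/35 = 0.017 kg m⁻⁴
  202–206 m: Δρ/Δz = 0.033/4 = 8.3 × 10⁻³ kg m⁻⁴
The largest gradient is in the 73–112 m interval — the pycnocline.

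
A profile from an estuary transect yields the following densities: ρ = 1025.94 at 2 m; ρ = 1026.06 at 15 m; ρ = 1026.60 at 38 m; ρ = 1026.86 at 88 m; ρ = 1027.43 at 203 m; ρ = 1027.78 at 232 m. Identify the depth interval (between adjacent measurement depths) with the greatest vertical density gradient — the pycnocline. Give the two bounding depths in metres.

Compute the density gradient over each adjacent pair:
  2–15 m: Δρ/Δz = 0.12/13 = 9.2 × 10⁻³ kg m⁻⁴
  15–38 m: Δρ/Δz = 0.54/23 = 0.023 kg m⁻⁴
  38–88 m: Δρ/Δz = 0.26/50 = 5.2 × 10⁻³ kg m⁻⁴
  88–203 m: Δρ/Δz = 0.57/115 = 5.0 × 10⁻³ kg m⁻⁴
  203–232 m: Δρ/Δz = 0.35/29 = 0.012 kg m⁻⁴
The largest gradient is in the 15–38 m interval — the pycnocline.

15–38 m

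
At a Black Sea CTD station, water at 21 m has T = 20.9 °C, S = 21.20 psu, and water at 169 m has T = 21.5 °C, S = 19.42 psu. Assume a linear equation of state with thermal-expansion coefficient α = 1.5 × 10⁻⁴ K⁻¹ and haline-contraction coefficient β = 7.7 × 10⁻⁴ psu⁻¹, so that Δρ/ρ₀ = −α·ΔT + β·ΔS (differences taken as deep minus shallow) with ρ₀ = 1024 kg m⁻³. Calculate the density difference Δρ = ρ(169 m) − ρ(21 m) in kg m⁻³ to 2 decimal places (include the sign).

-1.50 kg m⁻³

ΔT = +0.6 K, ΔS = -1.78 psu (deep − shallow).
Δρ/ρ₀ = −(1.5 × 10⁻⁴)(+0.6) + (7.7 × 10⁻⁴)(-1.78) = -1.4606 × 10⁻³.
Δρ = 1024 × (-1.4606 × 10⁻³) = -1.50 kg m⁻³.
Negative Δρ: lighter below, statically unstable.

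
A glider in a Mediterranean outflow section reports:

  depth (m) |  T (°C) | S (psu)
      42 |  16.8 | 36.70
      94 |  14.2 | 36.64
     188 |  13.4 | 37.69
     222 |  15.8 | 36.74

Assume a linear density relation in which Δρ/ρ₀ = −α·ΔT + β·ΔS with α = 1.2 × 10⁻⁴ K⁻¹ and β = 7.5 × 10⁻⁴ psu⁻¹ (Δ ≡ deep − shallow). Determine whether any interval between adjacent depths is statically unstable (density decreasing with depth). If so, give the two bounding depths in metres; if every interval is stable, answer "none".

Evaluate Δρ/ρ₀ = −αΔT + βΔS across each adjacent pair:
  42–94 m: −αΔT+βΔS = −(1.2 × 10⁻⁴)(-2.6)+(7.5 × 10⁻⁴)(-0.06) = 2.7 × 10⁻⁴ → stable
  94–188 m: −αΔT+βΔS = −(1.2 × 10⁻⁴)(-0.8)+(7.5 × 10⁻⁴)(+1.05) = 8.8 × 10⁻⁴ → stable
  188–222 m: −αΔT+βΔS = −(1.2 × 10⁻⁴)(+2.4)+(7.5 × 10⁻⁴)(-0.95) = -1.0 × 10⁻³ → UNSTABLE
The 188–222 m interval has Δρ < 0: lighter water underlies denser water.

188–222 m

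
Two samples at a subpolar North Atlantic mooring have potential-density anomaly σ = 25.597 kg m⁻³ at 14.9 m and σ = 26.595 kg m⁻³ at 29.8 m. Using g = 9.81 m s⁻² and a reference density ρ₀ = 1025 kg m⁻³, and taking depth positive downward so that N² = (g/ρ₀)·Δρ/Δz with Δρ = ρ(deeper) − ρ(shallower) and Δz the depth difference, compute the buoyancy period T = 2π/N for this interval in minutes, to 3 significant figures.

4.14 min

Δρ = 1026.595 − 1025.597 = 0.998 kg m⁻³ over Δz = 29.8 − 14.9 = 14.9 m.
N² = (9.81/1025) × (0.998/14.9) = 6.4105 × 10⁻⁴ s⁻².
N = √(6.4105 × 10⁻⁴) = 0.025319 rad s⁻¹, so T = 2π/N = 248.16 s = 4.1360 min ≈ 4.14 min.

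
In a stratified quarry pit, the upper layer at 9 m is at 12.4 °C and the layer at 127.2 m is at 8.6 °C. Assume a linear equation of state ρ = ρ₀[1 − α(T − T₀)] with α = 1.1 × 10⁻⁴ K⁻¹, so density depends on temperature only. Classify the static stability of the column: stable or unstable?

stable

ΔT = 8.6 − 12.4 = -3.8 K, so Δρ/ρ₀ = −αΔT = 4.18 × 10⁻⁴.
Δρ/ρ₀ > 0, so Δρ > 0: deeper water is denser → statically stable.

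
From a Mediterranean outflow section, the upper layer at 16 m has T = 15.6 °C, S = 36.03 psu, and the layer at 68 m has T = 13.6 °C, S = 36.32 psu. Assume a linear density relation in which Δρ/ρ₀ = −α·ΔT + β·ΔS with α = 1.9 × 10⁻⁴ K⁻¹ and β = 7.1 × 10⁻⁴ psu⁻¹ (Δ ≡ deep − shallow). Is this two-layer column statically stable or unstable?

ΔT = 13.6 − 15.6 = -2.0 K and ΔS = 36.32 − 36.03 = +0.29 psu (deep − shallow).
−αΔT = 3.80 × 10⁻⁴; βΔS = 2.059 × 10⁻⁴; sum Δρ/ρ₀ = 5.859 × 10⁻⁴.
Δρ/ρ₀ > 0, so Δρ > 0: deeper water is denser → statically stable.

stable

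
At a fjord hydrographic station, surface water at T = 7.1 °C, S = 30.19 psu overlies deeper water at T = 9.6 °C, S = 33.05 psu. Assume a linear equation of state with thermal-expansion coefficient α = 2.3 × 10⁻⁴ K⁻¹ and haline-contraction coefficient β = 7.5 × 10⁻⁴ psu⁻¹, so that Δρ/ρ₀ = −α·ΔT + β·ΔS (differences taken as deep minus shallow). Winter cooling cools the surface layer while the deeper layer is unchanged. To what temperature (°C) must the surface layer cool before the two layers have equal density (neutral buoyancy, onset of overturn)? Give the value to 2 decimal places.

0.27 °C

Neutral buoyancy requires Δρ = 0, i.e. −α(T_deep − T_surf′) + β(S_deep − S_surf) = 0.
T_surf′ = T_deep − (β/α)·ΔS = 9.6 − (7.5 × 10⁻⁴/2.3 × 10⁻⁴)·(+2.86) = 0.2739 °C.
Cooling required: 7.1 − (0.2739) = 6.8261 °C.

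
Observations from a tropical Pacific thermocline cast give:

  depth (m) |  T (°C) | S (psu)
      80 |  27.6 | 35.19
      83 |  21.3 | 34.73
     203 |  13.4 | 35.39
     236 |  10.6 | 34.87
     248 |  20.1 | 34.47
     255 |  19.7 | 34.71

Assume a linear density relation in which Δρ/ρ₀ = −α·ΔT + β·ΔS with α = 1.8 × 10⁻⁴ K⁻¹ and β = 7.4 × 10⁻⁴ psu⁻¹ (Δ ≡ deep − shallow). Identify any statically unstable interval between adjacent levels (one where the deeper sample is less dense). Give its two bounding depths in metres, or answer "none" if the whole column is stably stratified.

236–248 m

Evaluate Δρ/ρ₀ = −αΔT + βΔS across each adjacent pair:
  80–83 m: −αΔT+βΔS = −(1.8 × 10⁻⁴)(-6.3)+(7.4 × 10⁻⁴)(-0.46) = 7.9 × 10⁻⁴ → stable
  83–203 m: −αΔT+βΔS = −(1.8 × 10⁻⁴)(-7.9)+(7.4 × 10⁻⁴)(+0.66) = 1.9 × 10⁻³ → stable
  203–236 m: −αΔT+βΔS = −(1.8 × 10⁻⁴)(-2.8)+(7.4 × 10⁻⁴)(-0.52) = 1.2 × 10⁻⁴ → stable
  236–248 m: −αΔT+βΔS = −(1.8 × 10⁻⁴)(+9.5)+(7.4 × 10⁻⁴)(-0.40) = -2.0 × 10⁻³ → UNSTABLE
  248–255 m: −αΔT+βΔS = −(1.8 × 10⁻⁴)(-0.4)+(7.4 × 10⁻⁴)(+0.24) = 2.5 × 10⁻⁴ → stable
The 236–248 m interval has Δρ < 0: lighter water underlies denser water.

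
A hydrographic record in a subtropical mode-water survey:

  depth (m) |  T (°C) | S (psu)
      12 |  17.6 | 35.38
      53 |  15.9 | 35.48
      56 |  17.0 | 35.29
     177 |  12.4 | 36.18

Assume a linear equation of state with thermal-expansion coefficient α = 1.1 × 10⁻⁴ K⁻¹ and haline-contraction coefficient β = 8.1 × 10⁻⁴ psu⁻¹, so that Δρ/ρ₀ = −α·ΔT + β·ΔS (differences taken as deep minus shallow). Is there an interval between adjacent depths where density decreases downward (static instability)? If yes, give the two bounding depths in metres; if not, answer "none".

Evaluate Δρ/ρ₀ = −αΔT + βΔS across each adjacent pair:
  12–53 m: −αΔT+βΔS = −(1.1 × 10⁻⁴)(-1.7)+(8.1 × 10⁻⁴)(+0.10) = 2.7 × 10⁻⁴ → stable
  53–56 m: −αΔT+βΔS = −(1.1 × 10⁻⁴)(+1.1)+(8.1 × 10⁻⁴)(-0.19) = -2.7 × 10⁻⁴ → UNSTABLE
  56–177 m: −αΔT+βΔS = −(1.1 × 10⁻⁴)(-4.6)+(8.1 × 10⁻⁴)(+0.89) = 1.2 × 10⁻³ → stable
The 53–56 m interval has Δρ < 0: lighter water underlies denser water.

53–56 m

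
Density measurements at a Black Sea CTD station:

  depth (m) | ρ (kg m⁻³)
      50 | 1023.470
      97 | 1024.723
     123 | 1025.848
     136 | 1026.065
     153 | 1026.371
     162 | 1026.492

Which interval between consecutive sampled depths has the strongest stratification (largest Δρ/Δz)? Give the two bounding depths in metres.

Compute the density gradient over each adjacent pair:
  50–97 m: Δρ/Δz = 1.253/47 = 0.027 kg m⁻⁴
  97–123 m: Δρ/Δz = 1.125/26 = 0.043 kg m⁻⁴
  123–136 m: Δρ/Δz = 0.217/13 = 0.017 kg m⁻⁴
  136–153 m: Δρ/Δz = 0.306/17 = 0.018 kg m⁻⁴
  153–162 m: Δρ/Δz = 0.121/9 = 0.013 kg m⁻⁴
The largest gradient is in the 97–123 m interval — the pycnocline.

97–123 m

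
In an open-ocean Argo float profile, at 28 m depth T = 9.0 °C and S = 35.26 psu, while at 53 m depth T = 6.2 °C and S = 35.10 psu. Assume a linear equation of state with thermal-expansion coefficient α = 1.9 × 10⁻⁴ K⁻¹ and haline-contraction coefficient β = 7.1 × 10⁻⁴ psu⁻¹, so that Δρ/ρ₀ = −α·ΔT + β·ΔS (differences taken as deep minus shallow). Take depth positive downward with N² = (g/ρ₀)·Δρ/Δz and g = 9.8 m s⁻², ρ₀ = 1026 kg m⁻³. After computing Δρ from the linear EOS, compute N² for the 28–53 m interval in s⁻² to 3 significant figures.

ΔT = -2.8 K, ΔS = -0.16 psu (deep − shallow).
Δρ/ρ₀ = −αΔT + βΔS = 5.32 × 10⁻⁴ − 1.136 × 10⁻⁴ = 4.184 × 10⁻⁴, so Δρ ≈ 0.4293 kg m⁻³.
N² = (g/ρ₀)·Δρ/Δz = g·(Δρ/ρ₀)/Δz = 9.8 × 4.184 × 10⁻⁴ / 25 = 1.6401 × 10⁻⁴ s⁻² ≈ 1.64 × 10⁻⁴ s⁻².

1.64 × 10⁻⁴ s⁻²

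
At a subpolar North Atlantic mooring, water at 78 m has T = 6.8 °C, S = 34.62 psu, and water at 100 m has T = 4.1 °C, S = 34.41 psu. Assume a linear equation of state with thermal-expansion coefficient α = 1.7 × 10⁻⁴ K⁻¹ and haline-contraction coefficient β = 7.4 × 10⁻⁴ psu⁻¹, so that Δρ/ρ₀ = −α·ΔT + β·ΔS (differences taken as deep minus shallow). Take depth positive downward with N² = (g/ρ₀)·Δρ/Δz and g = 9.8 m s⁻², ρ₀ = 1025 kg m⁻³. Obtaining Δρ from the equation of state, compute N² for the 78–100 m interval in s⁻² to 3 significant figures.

1.35 × 10⁻⁴ s⁻²

ΔT = -2.7 K, ΔS = -0.21 psu (deep − shallow).
Δρ/ρ₀ = −αΔT + βΔS = 4.59 × 10⁻⁴ − 1.554 × 10⁻⁴ = 3.036 × 10⁻⁴, so Δρ ≈ 0.3112 kg m⁻³.
N² = (g/ρ₀)·Δρ/Δz = g·(Δρ/ρ₀)/Δz = 9.8 × 3.036 × 10⁻⁴ / 22 = 1.3524 × 10⁻⁴ s⁻² ≈ 1.35 × 10⁻⁴ s⁻².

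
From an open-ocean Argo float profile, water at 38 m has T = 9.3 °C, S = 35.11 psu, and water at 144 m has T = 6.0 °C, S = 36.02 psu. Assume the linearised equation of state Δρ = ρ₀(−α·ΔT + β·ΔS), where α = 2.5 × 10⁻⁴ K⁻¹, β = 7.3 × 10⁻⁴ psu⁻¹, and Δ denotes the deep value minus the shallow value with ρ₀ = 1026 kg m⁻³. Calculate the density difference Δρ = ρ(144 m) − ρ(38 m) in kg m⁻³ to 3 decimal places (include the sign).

ΔT = -3.3 K, ΔS = +0.91 psu (deep − shallow).
Δρ/ρ₀ = −(2.5 × 10⁻⁴)(-3.3) + (7.3 × 10⁻⁴)(+0.91) = 1.4893 × 10⁻³.
Δρ = 1026 × (1.4893 × 10⁻³) = +1.528 kg m⁻³.
Positive Δρ: denser below, stable.

+1.528 kg m⁻³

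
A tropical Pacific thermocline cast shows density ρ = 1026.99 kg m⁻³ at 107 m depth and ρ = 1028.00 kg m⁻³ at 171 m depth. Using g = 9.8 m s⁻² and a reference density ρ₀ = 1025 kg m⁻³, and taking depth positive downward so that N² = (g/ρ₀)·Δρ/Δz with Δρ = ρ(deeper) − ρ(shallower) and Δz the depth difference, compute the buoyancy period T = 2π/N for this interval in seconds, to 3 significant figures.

512 s

Δρ = 1028.00 − 1026.99 = 1.01 kg m⁻³ over Δz = 171 − 107 = 64 m.
N² = (9.8/1025) × (1.01/64) = 1.5088 × 10⁻⁴ s⁻².
N = √(1.5088 × 10⁻⁴) = 0.012283 rad s⁻¹, so T = 2π/N = 511.54 s ≈ 512 s.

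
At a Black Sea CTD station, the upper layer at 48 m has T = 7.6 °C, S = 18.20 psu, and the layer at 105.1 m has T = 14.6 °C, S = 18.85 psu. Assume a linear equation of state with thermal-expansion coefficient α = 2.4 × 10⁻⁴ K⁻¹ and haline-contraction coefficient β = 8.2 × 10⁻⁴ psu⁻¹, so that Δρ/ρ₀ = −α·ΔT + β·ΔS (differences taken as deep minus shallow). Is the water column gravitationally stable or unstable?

ΔT = 14.6 − 7.6 = +7.0 K and ΔS = 18.85 − 18.20 = +0.65 psu (deep − shallow).
−αΔT = -1.68 × 10⁻³; βΔS = 5.33 × 10⁻⁴; sum Δρ/ρ₀ = -1.147 × 10⁻³.
Δρ/ρ₀ < 0, so Δρ < 0: deeper water is lighter → statically unstable; the column would overturn.

unstable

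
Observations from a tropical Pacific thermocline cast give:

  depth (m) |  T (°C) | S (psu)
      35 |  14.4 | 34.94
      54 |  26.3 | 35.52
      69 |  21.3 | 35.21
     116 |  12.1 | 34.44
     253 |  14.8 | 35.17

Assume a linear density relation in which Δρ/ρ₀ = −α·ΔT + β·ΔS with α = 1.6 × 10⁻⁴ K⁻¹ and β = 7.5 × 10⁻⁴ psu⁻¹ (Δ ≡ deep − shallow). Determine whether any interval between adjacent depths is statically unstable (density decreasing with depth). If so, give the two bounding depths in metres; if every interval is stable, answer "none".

Evaluate Δρ/ρ₀ = −αΔT + βΔS across each adjacent pair:
  35–54 m: −αΔT+βΔS = −(1.6 × 10⁻⁴)(+11.9)+(7.5 × 10⁻⁴)(+0.58) = -1.5 × 10⁻³ → UNSTABLE
  54–69 m: −αΔT+βΔS = −(1.6 × 10⁻⁴)(-5.0)+(7.5 × 10⁻⁴)(-0.31) = 5.7 × 10⁻⁴ → stable
  69–116 m: −αΔT+βΔS = −(1.6 × 10⁻⁴)(-9.2)+(7.5 × 10⁻⁴)(-0.77) = 8.9 × 10⁻⁴ → stable
  116–253 m: −αΔT+βΔS = −(1.6 × 10⁻⁴)(+2.7)+(7.5 × 10⁻⁴)(+0.73) = 1.2 × 10⁻⁴ → stable
The 35–54 m interval has Δρ < 0: lighter water underlies denser water.

35–54 m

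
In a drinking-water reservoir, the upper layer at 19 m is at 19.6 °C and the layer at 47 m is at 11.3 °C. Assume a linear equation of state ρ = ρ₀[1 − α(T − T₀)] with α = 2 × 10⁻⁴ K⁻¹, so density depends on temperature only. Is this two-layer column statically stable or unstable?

stable

ΔT = 11.3 − 19.6 = -8.3 K, so Δρ/ρ₀ = −αΔT = 1.66 × 10⁻³.
Δρ/ρ₀ > 0, so Δρ > 0: deeper water is denser → statically stable.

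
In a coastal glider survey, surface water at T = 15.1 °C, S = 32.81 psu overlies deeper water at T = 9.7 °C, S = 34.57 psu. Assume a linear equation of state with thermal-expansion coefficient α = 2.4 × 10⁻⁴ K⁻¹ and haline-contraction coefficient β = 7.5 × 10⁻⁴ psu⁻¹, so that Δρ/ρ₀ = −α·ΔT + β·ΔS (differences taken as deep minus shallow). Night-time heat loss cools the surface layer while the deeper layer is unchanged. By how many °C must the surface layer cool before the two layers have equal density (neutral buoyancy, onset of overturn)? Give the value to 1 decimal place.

10.9 °C

Neutral buoyancy requires Δρ = 0, i.e. −α(T_deep − T_surf′) + β(S_deep − S_surf) = 0.
T_surf′ = T_deep − (β/α)·ΔS = 9.7 − (7.5 × 10⁻⁴/2.4 × 10⁻⁴)·(+1.76) = 4.200 °C.
Cooling required: 15.1 − (4.200) = 10.900 °C.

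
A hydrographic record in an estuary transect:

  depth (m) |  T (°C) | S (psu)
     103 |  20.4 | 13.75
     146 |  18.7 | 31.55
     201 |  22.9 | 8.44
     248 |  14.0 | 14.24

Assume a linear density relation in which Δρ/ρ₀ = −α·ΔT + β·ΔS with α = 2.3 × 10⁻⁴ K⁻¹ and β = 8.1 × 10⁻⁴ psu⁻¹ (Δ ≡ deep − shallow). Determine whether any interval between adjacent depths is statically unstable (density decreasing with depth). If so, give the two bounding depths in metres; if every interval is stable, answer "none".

Evaluate Δρ/ρ₀ = −αΔT + βΔS across each adjacent pair:
  103–146 m: −αΔT+βΔS = −(2.3 × 10⁻⁴)(-1.7)+(8.1 × 10⁻⁴)(+17.80) = 0.015 → stable
  146–201 m: −αΔT+βΔS = −(2.3 × 10⁻⁴)(+4.2)+(8.1 × 10⁻⁴)(-23.11) = -0.020 → UNSTABLE
  201–248 m: −αΔT+βΔS = −(2.3 × 10⁻⁴)(-8.9)+(8.1 × 10⁻⁴)(+5.80) = 6.7 × 10⁻³ → stable
The 146–201 m interval has Δρ < 0: lighter water underlies denser water.

146–201 m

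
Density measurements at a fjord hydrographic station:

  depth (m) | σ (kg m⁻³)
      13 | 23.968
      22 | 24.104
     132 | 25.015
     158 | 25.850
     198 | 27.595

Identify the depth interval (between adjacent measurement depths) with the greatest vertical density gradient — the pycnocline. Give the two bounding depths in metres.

158–198 m

Compute the density gradient over each adjacent pair:
  13–22 m: Δρ/Δz = 0.136/9 = 0.015 kg m⁻⁴
  22–132 m: Δρ/Δz = 0.911/110 = 8.3 × 10⁻³ kg m⁻⁴
  132–158 m: Δρ/Δz = 0.835/26 = 0.032 kg m⁻⁴
  158–198 m: Δρ/Δz = 1.745/40 = 0.044 kg m⁻⁴
The largest gradient is in the 158–198 m interval — the pycnocline.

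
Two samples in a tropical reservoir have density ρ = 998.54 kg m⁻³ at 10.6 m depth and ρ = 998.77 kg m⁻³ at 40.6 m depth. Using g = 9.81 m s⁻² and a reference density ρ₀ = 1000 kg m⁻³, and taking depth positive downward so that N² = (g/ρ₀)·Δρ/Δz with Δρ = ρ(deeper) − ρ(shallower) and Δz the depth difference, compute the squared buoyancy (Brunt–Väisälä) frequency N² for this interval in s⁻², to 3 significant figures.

7.52 × 10⁻⁵ s⁻²

Δρ = 998.77 − 998.54 = 0.23 kg m⁻³ over Δz = 40.6 − 10.6 = 30 m.
N² = (9.81/1000) × (0.23/30) = 7.5210 × 10⁻⁵ s⁻² ≈ 7.52 × 10⁻⁵ s⁻².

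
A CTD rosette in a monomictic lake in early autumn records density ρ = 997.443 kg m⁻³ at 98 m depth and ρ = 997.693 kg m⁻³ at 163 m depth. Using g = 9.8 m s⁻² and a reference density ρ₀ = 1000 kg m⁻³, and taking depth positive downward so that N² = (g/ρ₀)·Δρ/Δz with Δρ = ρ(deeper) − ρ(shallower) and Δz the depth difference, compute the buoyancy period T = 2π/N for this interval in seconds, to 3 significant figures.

Δρ = 997.693 − 997.443 = 0.250 kg m⁻³ over Δz = 163 − 98 = 65 m.
N² = (9.8/1000) × (0.250/65) = 3.7692 × 10⁻⁵ s⁻².
N = √(3.7692 × 10⁻⁵) = 6.1394 × 10⁻³ rad s⁻¹, so T = 2π/N = 1.0234 × 10³ s ≈ 1.02 × 10³ s.

1.02 × 10³ s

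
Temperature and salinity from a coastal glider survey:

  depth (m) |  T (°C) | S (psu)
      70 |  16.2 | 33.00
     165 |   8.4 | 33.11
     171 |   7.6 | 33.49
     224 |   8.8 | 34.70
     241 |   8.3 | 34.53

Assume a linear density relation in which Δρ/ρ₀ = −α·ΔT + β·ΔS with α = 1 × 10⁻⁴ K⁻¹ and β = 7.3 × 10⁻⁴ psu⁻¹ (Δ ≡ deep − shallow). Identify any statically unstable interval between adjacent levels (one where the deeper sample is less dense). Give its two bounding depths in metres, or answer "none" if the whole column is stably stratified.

Evaluate Δρ/ρ₀ = −αΔT + βΔS across each adjacent pair:
  70–165 m: −αΔT+βΔS = −(1 × 10⁻⁴)(-7.8)+(7.3 × 10⁻⁴)(+0.11) = 8.6 × 10⁻⁴ → stable
  165–171 m: −αΔT+βΔS = −(1 × 10⁻⁴)(-0.8)+(7.3 × 10⁻⁴)(+0.38) = 3.6 × 10⁻⁴ → stable
  171–224 m: −αΔT+βΔS = −(1 × 10⁻⁴)(+1.2)+(7.3 × 10⁻⁴)(+1.21) = 7.6 × 10⁻⁴ → stable
  224–241 m: −αΔT+βΔS = −(1 × 10⁻⁴)(-0.5)+(7.3 × 10⁻⁴)(-0.17) = -7.4 × 10⁻⁵ → UNSTABLE
The 224–241 m interval has Δρ < 0: lighter water underlies denser water.

224–241 m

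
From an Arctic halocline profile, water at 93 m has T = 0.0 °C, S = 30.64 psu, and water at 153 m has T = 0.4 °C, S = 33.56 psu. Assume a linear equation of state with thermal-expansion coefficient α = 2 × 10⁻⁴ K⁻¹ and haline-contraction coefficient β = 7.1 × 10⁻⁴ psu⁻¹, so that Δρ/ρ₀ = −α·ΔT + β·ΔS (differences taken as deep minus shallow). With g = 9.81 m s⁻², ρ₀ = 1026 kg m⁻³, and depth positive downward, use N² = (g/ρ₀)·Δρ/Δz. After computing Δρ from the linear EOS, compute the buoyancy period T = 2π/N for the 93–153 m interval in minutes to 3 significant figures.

ΔT = +0.4 K, ΔS = +2.92 psu (deep − shallow).
Δρ/ρ₀ = −αΔT + βΔS = -8.00 × 10⁻⁵ + 2.0732 × 10⁻³ = 1.9932 × 10⁻³, so Δρ ≈ 2.045 kg m⁻³.
N² = (g/ρ₀)·Δρ/Δz = g·(Δρ/ρ₀)/Δz = 9.81 × 1.9932 × 10⁻³ / 60 = 3.2589 × 10⁻⁴ s⁻².
N = √(3.2589 × 10⁻⁴) = 0.018052 rad s⁻¹ → T = 2π/N = 348.06 s = 5.8010 min ≈ 5.80 min.

5.80 min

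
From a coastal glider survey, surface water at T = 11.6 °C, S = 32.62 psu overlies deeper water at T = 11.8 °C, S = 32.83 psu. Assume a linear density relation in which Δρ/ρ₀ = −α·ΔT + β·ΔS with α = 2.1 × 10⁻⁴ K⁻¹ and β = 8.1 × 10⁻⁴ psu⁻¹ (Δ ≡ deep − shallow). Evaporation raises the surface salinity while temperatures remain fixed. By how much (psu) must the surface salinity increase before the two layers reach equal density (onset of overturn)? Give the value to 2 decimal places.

Neutral buoyancy requires −α(T_deep − T_surf) + β(S_deep − S_surf′) = 0.
S_surf′ = S_deep − (α/β)·ΔT = 32.83 − (2.1 × 10⁻⁴/8.1 × 10⁻⁴)·(+0.2) = 32.7781 psu.
Increase required: 32.7781 − 32.62 = 0.1581 psu.

0.16 psu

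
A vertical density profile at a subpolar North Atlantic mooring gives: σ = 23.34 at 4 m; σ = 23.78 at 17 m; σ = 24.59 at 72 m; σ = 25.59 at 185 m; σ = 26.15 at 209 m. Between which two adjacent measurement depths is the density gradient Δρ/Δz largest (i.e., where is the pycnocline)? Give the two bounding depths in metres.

Compute the density gradient over each adjacent pair:
  4–17 m: Δρ/Δz = 0.44/13 = 0.034 kg m⁻⁴
  17–72 m: Δρ/Δz = 0.81/55 = 0.015 kg m⁻⁴
  72–185 m: Δρ/Δz = 1.00/113 = 8.8 × 10⁻³ kg m⁻⁴
  185–209 m: Δρ/Δz = 0.56/24 = 0.023 kg m⁻⁴
The largest gradient is in the 4–17 m interval — the pycnocline.

4–17 m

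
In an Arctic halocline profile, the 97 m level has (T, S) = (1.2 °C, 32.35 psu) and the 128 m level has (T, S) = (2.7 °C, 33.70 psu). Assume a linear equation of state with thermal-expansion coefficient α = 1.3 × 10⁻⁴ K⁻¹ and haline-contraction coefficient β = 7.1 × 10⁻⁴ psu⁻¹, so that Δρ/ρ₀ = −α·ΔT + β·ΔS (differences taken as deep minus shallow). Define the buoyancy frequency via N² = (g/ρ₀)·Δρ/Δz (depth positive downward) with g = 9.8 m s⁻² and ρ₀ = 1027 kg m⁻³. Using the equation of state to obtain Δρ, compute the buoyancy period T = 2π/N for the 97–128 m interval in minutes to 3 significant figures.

ΔT = +1.5 K, ΔS = +1.35 psu (deep − shallow).
Δρ/ρ₀ = −αΔT + βΔS = -1.95 × 10⁻⁴ + 9.585 × 10⁻⁴ = 7.635 × 10⁻⁴, so Δρ ≈ 0.7841 kg m⁻³.
N² = (g/ρ₀)·Δρ/Δz = g·(Δρ/ρ₀)/Δz = 9.8 × 7.635 × 10⁻⁴ / 31 = 2.4136 × 10⁻⁴ s⁻².
N = √(2.4136 × 10⁻⁴) = 0.015536 rad s⁻¹ → T = 2π/N = 404.43 s = 6.7405 min ≈ 6.74 min.

6.74 min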